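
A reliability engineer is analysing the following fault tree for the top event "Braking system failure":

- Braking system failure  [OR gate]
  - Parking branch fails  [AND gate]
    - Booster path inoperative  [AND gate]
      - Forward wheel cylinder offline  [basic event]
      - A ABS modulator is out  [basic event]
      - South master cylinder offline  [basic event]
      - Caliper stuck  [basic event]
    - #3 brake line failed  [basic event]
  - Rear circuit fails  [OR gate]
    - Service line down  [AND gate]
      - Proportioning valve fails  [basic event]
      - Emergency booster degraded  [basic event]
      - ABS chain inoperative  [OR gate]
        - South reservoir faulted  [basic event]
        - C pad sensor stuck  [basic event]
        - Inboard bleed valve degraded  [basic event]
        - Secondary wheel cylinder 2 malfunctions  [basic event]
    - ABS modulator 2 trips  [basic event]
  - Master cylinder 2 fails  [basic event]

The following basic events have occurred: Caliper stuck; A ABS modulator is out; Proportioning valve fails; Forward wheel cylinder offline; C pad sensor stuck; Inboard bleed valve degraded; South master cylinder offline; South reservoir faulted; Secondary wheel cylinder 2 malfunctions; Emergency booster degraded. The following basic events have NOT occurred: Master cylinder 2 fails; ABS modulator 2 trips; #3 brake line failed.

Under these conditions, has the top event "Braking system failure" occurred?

Yes

Booster path inoperative [AND]: Forward wheel cylinder offline=occurs, A ABS modulator is out=occurs, South master cylinder offline=occurs, Caliper stuck=occurs → all inputs occur → occurs.
Parking branch fails [AND]: Booster path inoperative=occurs, #3 brake line failed=not → not all inputs occur → does not occur.
ABS chain inoperative [OR]: South reservoir faulted=occurs, C pad sensor stuck=occurs, Inboard bleed valve degraded=occurs, Secondary wheel cylinder 2 malfunctions=occurs → at least one input occurs → occurs.
Service line down [AND]: Proportioning valve fails=occurs, Emergency booster degraded=occurs, ABS chain inoperative=occurs → all inputs occur → occurs.
Rear circuit fails [OR]: Service line down=occurs, ABS modulator 2 trips=not → at least one input occurs → occurs.
Braking system failure [OR]: Parking branch fails=not, Rear circuit fails=occurs, Master cylinder 2 fails=not → at least one input occurs → occurs.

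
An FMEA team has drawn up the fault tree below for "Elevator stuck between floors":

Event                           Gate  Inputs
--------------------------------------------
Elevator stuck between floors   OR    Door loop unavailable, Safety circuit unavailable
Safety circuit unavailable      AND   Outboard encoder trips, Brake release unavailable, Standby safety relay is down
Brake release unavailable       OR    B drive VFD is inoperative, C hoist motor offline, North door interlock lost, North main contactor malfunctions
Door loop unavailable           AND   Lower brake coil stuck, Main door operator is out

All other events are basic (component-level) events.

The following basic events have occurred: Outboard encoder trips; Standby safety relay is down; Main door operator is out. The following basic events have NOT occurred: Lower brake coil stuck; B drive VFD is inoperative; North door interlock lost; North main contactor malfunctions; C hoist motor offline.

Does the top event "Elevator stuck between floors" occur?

No

Door loop unavailable [AND]: Lower brake coil stuck=not, Main door operator is out=occurs → not all inputs occur → does not occur.
Brake release unavailable [OR]: B drive VFD is inoperative=not, C hoist motor offline=not, North door interlock lost=not, North main contactor malfunctions=not → no input occurs → does not occur.
Safety circuit unavailable [AND]: Outboard encoder trips=occurs, Brake release unavailable=not, Standby safety relay is down=occurs → not all inputs occur → does not occur.
Elevator stuck between floors [OR]: Door loop unavailable=not, Safety circuit unavailable=not → no input occurs → does not occur.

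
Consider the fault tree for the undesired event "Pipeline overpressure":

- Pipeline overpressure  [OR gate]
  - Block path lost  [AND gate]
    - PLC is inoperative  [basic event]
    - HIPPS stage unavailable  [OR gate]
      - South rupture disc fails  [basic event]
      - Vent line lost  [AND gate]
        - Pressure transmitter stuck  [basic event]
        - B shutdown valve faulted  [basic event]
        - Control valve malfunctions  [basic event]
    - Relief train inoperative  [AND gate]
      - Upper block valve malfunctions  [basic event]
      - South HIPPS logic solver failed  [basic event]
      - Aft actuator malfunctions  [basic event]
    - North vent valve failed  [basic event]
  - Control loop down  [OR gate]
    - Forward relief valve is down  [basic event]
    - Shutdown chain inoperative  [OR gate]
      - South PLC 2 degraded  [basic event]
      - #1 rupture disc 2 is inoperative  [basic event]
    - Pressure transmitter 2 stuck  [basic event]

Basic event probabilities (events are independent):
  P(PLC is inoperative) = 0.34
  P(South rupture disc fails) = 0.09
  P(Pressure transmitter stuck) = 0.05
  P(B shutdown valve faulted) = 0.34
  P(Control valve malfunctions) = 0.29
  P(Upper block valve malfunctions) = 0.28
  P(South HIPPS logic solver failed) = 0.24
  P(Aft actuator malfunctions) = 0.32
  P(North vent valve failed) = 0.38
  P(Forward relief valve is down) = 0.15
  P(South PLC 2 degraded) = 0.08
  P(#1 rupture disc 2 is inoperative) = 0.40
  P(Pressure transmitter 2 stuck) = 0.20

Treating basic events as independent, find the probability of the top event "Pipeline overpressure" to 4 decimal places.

0.6247

P(Vent line lost) [AND] = 0.05 × 0.34 × 0.29 = 0.004930
P(HIPPS stage unavailable) [OR] = 1 − (1−0.09) × (1−0.004930) = 0.094486
P(Relief train inoperative) [AND] = 0.28 × 0.24 × 0.32 = 0.021504
P(Block path lost) [AND] = 0.34 × 0.094486 × 0.021504 × 0.38 = 0.000263
P(Shutdown chain inoperative) [OR] = 1 − (1−0.08) × (1−0.40) = 0.448000
P(Control loop down) [OR] = 1 − (1−0.15) × (1−0.448000) × (1−0.20) = 0.624640
P(Pipeline overpressure) [OR] = 1 − (1−0.000263) × (1−0.624640) = 0.624739
Rounded to 4 decimal places: P(Pipeline overpressure) ≈ 0.6247.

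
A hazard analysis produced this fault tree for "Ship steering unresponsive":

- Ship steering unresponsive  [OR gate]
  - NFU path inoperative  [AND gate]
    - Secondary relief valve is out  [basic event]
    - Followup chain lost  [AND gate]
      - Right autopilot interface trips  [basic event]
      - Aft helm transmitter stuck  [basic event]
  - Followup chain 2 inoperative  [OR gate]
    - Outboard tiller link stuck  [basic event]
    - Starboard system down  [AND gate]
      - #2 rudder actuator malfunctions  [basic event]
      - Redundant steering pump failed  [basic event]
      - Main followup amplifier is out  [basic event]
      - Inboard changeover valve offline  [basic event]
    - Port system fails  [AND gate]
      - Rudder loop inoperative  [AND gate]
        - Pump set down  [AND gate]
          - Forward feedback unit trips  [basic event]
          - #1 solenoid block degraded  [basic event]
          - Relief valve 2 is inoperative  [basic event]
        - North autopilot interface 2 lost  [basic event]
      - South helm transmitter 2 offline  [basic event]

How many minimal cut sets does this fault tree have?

Followup chain lost [AND]: one cut set from each child combined → 1 × 1 = 1 cut set(s).
NFU path inoperative [AND]: one cut set from each child combined → 1 × 1 = 1 cut set(s).
Starboard system down [AND]: one cut set from each child combined → 1 × 1 × 1 × 1 = 1 cut set(s).
Pump set down [AND]: one cut set from each child combined → 1 × 1 × 1 = 1 cut set(s).
Rudder loop inoperative [AND]: one cut set from each child combined → 1 × 1 = 1 cut set(s).
Port system fails [AND]: one cut set from each child combined → 1 × 1 = 1 cut set(s).
Followup chain 2 inoperative [OR]: union of children's cut sets → 3 cut set(s).
Ship steering unresponsive [OR]: union of children's cut sets → 4 cut set(s).
Minimal cut sets: {Aft helm transmitter stuck, Right autopilot interface trips, Secondary relief valve is out}; {Outboard tiller link stuck}; {#2 rudder actuator malfunctions, Inboard changeover valve offline, Main followup amplifier is out, Redundant steering pump failed}; {#1 solenoid block degraded, Forward feedback unit trips, North autopilot interface 2 lost, Relief valve 2 is inoperative, South helm transmitter 2 offline}.

4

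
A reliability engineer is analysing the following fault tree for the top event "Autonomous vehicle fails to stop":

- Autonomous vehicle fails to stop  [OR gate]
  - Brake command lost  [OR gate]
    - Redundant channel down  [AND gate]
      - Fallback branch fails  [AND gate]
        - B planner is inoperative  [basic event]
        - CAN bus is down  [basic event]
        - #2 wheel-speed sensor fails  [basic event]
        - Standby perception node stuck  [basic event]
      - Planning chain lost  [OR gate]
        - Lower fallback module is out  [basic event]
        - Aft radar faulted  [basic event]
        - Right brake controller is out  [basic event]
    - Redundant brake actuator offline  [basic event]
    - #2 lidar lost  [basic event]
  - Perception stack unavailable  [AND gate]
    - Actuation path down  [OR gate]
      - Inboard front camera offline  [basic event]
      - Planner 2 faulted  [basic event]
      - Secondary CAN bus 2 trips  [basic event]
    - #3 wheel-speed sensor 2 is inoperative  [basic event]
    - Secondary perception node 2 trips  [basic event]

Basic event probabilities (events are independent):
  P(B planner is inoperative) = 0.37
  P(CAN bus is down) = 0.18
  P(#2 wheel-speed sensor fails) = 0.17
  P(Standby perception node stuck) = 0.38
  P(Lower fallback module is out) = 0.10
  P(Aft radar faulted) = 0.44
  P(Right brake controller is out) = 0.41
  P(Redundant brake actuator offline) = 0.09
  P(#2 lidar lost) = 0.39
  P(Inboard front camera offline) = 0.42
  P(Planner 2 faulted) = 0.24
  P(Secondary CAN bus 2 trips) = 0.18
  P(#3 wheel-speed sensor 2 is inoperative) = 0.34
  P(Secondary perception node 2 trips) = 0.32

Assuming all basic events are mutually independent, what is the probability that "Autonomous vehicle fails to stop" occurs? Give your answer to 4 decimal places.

P(Fallback branch fails) [AND] = 0.37 × 0.18 × 0.17 × 0.38 = 0.004302
P(Planning chain lost) [OR] = 1 − (1−0.10) × (1−0.44) × (1−0.41) = 0.702640
P(Redundant channel down) [AND] = 0.004302 × 0.702640 = 0.003023
P(Brake command lost) [OR] = 1 − (1−0.003023) × (1−0.09) × (1−0.39) = 0.446578
P(Actuation path down) [OR] = 1 − (1−0.42) × (1−0.24) × (1−0.18) = 0.638544
P(Perception stack unavailable) [AND] = 0.638544 × 0.34 × 0.32 = 0.069474
P(Autonomous vehicle fails to stop) [OR] = 1 − (1−0.446578) × (1−0.069474) = 0.485026
Rounded to 4 decimal places: P(Autonomous vehicle fails to stop) ≈ 0.4850.

0.4850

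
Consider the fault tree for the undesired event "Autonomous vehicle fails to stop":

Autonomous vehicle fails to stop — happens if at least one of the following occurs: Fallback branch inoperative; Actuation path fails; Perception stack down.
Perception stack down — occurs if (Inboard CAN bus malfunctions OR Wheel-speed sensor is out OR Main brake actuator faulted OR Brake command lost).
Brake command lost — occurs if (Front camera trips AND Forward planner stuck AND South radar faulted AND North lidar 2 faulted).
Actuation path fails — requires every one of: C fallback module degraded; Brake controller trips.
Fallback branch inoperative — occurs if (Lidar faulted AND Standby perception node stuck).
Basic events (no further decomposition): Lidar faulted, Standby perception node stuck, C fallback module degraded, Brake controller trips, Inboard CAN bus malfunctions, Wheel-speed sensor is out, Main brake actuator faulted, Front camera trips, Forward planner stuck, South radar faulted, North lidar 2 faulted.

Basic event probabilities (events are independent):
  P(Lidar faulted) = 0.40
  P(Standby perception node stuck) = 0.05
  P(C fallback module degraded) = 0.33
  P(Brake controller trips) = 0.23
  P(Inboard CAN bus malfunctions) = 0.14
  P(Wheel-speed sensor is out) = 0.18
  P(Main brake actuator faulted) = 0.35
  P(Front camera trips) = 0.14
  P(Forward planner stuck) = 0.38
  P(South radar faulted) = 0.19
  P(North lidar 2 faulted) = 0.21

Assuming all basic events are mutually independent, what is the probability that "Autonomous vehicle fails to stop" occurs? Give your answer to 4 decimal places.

P(Fallback branch inoperative) [AND] = 0.40 × 0.05 = 0.020000
P(Actuation path fails) [AND] = 0.33 × 0.23 = 0.075900
P(Brake command lost) [AND] = 0.14 × 0.38 × 0.19 × 0.21 = 0.002123
P(Perception stack down) [OR] = 1 − (1−0.14) × (1−0.18) × (1−0.35) × (1−0.002123) = 0.542593
P(Autonomous vehicle fails to stop) [OR] = 1 − (1−0.020000) × (1−0.075900) × (1−0.542593) = 0.585764
Rounded to 4 decimal places: P(Autonomous vehicle fails to stop) ≈ 0.5858.

0.5858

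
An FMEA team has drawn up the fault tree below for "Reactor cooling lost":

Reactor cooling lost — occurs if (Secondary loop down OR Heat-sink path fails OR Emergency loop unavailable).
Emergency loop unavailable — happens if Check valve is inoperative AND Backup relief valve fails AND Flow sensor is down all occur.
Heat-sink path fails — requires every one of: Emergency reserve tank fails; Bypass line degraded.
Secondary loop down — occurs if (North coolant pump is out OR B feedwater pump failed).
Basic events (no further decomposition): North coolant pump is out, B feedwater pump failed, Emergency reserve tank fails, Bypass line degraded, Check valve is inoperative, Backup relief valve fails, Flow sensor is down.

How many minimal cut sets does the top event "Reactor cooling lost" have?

Secondary loop down [OR]: union of children's cut sets → 2 cut set(s).
Heat-sink path fails [AND]: one cut set from each child combined → 1 × 1 = 1 cut set(s).
Emergency loop unavailable [AND]: one cut set from each child combined → 1 × 1 × 1 = 1 cut set(s).
Reactor cooling lost [OR]: union of children's cut sets → 4 cut set(s).
Minimal cut sets: {North coolant pump is out}; {B feedwater pump failed}; {Bypass line degraded, Emergency reserve tank fails}; {Backup relief valve fails, Check valve is inoperative, Flow sensor is down}.

4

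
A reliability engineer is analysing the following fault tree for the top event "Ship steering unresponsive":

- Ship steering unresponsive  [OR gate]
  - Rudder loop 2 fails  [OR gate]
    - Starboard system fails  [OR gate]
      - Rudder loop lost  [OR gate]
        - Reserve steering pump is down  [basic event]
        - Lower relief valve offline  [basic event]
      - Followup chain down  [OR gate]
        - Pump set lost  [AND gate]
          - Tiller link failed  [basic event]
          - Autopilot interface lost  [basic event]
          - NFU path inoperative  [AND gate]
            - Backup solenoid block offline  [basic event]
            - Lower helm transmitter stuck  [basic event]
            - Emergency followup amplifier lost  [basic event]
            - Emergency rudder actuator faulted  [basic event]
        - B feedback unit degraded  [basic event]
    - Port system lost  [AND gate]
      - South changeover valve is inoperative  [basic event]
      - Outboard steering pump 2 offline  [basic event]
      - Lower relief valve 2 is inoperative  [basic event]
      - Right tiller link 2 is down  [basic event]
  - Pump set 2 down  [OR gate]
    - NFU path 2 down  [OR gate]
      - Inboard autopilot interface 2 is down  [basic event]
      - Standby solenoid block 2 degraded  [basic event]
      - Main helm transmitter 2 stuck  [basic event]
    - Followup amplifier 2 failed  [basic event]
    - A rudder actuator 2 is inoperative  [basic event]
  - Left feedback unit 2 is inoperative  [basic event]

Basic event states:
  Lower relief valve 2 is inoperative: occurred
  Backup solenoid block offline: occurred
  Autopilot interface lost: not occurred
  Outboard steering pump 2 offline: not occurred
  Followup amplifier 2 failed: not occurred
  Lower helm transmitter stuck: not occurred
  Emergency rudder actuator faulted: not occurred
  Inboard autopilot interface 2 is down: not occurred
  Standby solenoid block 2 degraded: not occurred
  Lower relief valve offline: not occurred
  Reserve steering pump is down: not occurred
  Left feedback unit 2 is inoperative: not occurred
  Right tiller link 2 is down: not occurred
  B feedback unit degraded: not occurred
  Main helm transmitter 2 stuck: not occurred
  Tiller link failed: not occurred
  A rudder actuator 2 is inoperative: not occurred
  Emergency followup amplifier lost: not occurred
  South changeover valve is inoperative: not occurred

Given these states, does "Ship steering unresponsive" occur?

Rudder loop lost [OR]: Reserve steering pump is down=not, Lower relief valve offline=not → no input occurs → does not occur.
NFU path inoperative [AND]: Backup solenoid block offline=occurs, Lower helm transmitter stuck=not, Emergency followup amplifier lost=not, Emergency rudder actuator faulted=not → not all inputs occur → does not occur.
Pump set lost [AND]: Tiller link failed=not, Autopilot interface lost=not, NFU path inoperative=not → not all inputs occur → does not occur.
Followup chain down [OR]: Pump set lost=not, B feedback unit degraded=not → no input occurs → does not occur.
Starboard system fails [OR]: Rudder loop lost=not, Followup chain down=not → no input occurs → does not occur.
Port system lost [AND]: South changeover valve is inoperative=not, Outboard steering pump 2 offline=not, Lower relief valve 2 is inoperative=occurs, Right tiller link 2 is down=not → not all inputs occur → does not occur.
Rudder loop 2 fails [OR]: Starboard system fails=not, Port system lost=not → no input occurs → does not occur.
NFU path 2 down [OR]: Inboard autopilot interface 2 is down=not, Standby solenoid block 2 degraded=not, Main helm transmitter 2 stuck=not → no input occurs → does not occur.
Pump set 2 down [OR]: NFU path 2 down=not, Followup amplifier 2 failed=not, A rudder actuator 2 is inoperative=not → no input occurs → does not occur.
Ship steering unresponsive [OR]: Rudder loop 2 fails=not, Pump set 2 down=not, Left feedback unit 2 is inoperative=not → no input occurs → does not occur.

No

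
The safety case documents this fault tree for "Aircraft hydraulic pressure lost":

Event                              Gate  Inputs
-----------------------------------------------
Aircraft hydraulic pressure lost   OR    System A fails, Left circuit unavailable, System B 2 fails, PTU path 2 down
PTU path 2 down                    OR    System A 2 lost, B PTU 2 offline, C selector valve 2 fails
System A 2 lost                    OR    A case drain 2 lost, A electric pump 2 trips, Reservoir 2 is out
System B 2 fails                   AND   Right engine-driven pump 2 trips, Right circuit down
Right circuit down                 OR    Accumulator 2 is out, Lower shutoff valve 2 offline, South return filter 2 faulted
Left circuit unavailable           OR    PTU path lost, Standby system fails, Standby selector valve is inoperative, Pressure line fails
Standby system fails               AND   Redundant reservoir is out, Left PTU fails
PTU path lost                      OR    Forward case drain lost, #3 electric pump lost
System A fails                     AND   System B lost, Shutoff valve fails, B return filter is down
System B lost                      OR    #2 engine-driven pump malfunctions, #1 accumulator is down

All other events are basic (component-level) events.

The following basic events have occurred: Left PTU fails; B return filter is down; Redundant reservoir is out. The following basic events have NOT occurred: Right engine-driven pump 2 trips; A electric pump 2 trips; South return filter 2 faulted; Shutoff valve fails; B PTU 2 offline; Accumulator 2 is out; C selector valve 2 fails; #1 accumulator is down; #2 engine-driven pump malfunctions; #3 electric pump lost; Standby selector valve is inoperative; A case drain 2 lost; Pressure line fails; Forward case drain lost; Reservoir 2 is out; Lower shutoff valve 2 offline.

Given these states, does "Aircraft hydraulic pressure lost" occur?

Yes

System B lost [OR]: #2 engine-driven pump malfunctions=not, #1 accumulator is down=not → no input occurs → does not occur.
System A fails [AND]: System B lost=not, Shutoff valve fails=not, B return filter is down=occurs → not all inputs occur → does not occur.
PTU path lost [OR]: Forward case drain lost=not, #3 electric pump lost=not → no input occurs → does not occur.
Standby system fails [AND]: Redundant reservoir is out=occurs, Left PTU fails=occurs → all inputs occur → occurs.
Left circuit unavailable [OR]: PTU path lost=not, Standby system fails=occurs, Standby selector valve is inoperative=not, Pressure line fails=not → at least one input occurs → occurs.
Right circuit down [OR]: Accumulator 2 is out=not, Lower shutoff valve 2 offline=not, South return filter 2 faulted=not → no input occurs → does not occur.
System B 2 fails [AND]: Right engine-driven pump 2 trips=not, Right circuit down=not → not all inputs occur → does not occur.
System A 2 lost [OR]: A case drain 2 lost=not, A electric pump 2 trips=not, Reservoir 2 is out=not → no input occurs → does not occur.
PTU path 2 down [OR]: System A 2 lost=not, B PTU 2 offline=not, C selector valve 2 fails=not → no input occurs → does not occur.
Aircraft hydraulic pressure lost [OR]: System A fails=not, Left circuit unavailable=occurs, System B 2 fails=not, PTU path 2 down=not → at least one input occurs → occurs.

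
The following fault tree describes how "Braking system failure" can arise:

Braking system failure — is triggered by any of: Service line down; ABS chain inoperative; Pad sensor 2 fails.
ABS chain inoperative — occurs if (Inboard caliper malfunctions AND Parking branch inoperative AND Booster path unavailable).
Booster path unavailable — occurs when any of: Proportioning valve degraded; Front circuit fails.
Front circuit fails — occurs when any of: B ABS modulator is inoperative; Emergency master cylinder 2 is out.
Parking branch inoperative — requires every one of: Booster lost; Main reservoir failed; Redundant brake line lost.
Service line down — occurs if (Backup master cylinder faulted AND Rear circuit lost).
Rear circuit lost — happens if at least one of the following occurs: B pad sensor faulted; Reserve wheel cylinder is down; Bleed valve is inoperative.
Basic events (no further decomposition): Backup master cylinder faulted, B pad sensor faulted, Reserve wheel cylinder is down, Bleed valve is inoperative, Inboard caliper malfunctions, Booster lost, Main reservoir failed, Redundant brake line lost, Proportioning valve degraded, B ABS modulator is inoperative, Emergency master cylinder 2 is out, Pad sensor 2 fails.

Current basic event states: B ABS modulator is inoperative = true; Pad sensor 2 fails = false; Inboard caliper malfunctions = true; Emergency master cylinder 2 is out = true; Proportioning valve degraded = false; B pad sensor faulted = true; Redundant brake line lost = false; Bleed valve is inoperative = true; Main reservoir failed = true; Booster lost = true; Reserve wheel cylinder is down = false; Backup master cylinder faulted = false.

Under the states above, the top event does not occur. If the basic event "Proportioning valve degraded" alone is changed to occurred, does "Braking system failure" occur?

Counterfactual: set "Proportioning valve degraded" to occurred.
Rear circuit lost [OR]: B pad sensor faulted=occurs, Reserve wheel cylinder is down=not, Bleed valve is inoperative=occurs → at least one input occurs → occurs.
Service line down [AND]: Backup master cylinder faulted=not, Rear circuit lost=occurs → not all inputs occur → does not occur.
Parking branch inoperative [AND]: Booster lost=occurs, Main reservoir failed=occurs, Redundant brake line lost=not → not all inputs occur → does not occur.
Front circuit fails [OR]: B ABS modulator is inoperative=occurs, Emergency master cylinder 2 is out=occurs → at least one input occurs → occurs.
Booster path unavailable [OR]: Proportioning valve degraded=occurs, Front circuit fails=occurs → at least one input occurs → occurs.
ABS chain inoperative [AND]: Inboard caliper malfunctions=occurs, Parking branch inoperative=not, Booster path unavailable=occurs → not all inputs occur → does not occur.
Braking system failure [OR]: Service line down=not, ABS chain inoperative=not, Pad sensor 2 fails=not → no input occurs → does not occur.

No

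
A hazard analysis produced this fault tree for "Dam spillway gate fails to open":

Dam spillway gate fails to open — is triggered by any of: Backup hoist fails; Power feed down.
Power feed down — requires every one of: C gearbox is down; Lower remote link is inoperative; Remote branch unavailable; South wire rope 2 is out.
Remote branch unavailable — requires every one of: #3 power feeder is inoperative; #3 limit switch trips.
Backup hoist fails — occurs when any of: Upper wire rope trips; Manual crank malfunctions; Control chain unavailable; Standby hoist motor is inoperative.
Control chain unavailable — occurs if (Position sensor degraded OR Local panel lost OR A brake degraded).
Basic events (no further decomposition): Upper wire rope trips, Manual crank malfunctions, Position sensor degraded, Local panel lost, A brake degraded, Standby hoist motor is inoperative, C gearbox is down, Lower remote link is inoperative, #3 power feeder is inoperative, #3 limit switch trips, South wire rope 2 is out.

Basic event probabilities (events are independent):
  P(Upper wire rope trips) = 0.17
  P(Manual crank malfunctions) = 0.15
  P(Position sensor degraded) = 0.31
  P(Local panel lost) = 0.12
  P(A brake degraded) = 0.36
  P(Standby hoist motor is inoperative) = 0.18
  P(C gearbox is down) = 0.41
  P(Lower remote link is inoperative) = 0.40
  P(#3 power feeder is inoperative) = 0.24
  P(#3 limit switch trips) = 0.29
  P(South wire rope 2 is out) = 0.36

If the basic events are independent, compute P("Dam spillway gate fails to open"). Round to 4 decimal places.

0.7761

P(Control chain unavailable) [OR] = 1 − (1−0.31) × (1−0.12) × (1−0.36) = 0.611392
P(Backup hoist fails) [OR] = 1 − (1−0.17) × (1−0.15) × (1−0.611392) × (1−0.18) = 0.775186
P(Remote branch unavailable) [AND] = 0.24 × 0.29 = 0.069600
P(Power feed down) [AND] = 0.41 × 0.40 × 0.069600 × 0.36 = 0.004109
P(Dam spillway gate fails to open) [OR] = 1 − (1−0.775186) × (1−0.004109) = 0.776110
Rounded to 4 decimal places: P(Dam spillway gate fails to open) ≈ 0.7761.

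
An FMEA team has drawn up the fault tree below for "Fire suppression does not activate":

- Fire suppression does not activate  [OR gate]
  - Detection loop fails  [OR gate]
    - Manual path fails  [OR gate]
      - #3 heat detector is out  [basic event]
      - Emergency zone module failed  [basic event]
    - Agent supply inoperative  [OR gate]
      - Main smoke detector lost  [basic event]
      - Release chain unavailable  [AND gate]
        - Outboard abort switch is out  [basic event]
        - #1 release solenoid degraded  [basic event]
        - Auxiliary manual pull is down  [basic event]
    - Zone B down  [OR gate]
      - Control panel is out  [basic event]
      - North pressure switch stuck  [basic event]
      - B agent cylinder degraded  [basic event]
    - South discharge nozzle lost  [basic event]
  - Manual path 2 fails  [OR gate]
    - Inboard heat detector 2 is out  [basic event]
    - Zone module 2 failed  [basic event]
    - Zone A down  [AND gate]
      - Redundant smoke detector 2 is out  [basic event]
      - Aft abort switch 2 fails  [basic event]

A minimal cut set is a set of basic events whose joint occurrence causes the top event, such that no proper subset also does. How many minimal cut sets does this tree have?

Manual path fails [OR]: union of children's cut sets → 2 cut set(s).
Release chain unavailable [AND]: one cut set from each child combined → 1 × 1 × 1 = 1 cut set(s).
Agent supply inoperative [OR]: union of children's cut sets → 2 cut set(s).
Zone B down [OR]: union of children's cut sets → 3 cut set(s).
Detection loop fails [OR]: union of children's cut sets → 8 cut set(s).
Zone A down [AND]: one cut set from each child combined → 1 × 1 = 1 cut set(s).
Manual path 2 fails [OR]: union of children's cut sets → 3 cut set(s).
Fire suppression does not activate [OR]: union of children's cut sets → 11 cut set(s).

11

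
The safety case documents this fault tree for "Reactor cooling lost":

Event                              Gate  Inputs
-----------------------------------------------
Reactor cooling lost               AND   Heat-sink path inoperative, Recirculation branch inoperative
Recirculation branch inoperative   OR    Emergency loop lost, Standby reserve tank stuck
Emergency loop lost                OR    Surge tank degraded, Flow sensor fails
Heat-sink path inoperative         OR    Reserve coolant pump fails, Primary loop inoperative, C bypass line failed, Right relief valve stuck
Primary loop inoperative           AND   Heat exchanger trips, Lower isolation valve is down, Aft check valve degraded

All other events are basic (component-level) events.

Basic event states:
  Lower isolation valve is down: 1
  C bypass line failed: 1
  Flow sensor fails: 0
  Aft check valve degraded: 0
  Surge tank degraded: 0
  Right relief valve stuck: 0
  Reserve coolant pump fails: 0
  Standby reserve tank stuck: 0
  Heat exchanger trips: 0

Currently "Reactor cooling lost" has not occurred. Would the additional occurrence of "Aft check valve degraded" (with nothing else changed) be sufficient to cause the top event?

Counterfactual: set "Aft check valve degraded" to occurred.
Primary loop inoperative [AND]: Heat exchanger trips=not, Lower isolation valve is down=occurs, Aft check valve degraded=occurs → not all inputs occur → does not occur.
Heat-sink path inoperative [OR]: Reserve coolant pump fails=not, Primary loop inoperative=not, C bypass line failed=occurs, Right relief valve stuck=not → at least one input occurs → occurs.
Emergency loop lost [OR]: Surge tank degraded=not, Flow sensor fails=not → no input occurs → does not occur.
Recirculation branch inoperative [OR]: Emergency loop lost=not, Standby reserve tank stuck=not → no input occurs → does not occur.
Reactor cooling lost [AND]: Heat-sink path inoperative=occurs, Recirculation branch inoperative=not → not all inputs occur → does not occur.

No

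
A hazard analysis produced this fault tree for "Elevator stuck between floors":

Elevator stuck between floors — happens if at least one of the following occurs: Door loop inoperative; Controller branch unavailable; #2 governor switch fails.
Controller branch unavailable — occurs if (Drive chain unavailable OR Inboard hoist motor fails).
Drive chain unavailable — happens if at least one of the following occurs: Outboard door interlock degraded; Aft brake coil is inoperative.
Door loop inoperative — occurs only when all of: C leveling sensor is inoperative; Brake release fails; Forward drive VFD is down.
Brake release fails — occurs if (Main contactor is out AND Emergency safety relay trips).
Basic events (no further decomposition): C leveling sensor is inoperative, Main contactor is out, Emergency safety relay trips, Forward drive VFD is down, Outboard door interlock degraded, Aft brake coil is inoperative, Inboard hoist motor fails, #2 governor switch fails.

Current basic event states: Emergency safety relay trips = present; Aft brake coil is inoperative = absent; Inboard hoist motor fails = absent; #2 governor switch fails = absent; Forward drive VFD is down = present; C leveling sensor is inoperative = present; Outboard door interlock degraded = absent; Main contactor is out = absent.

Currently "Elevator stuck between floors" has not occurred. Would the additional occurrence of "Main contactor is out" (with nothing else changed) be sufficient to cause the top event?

Yes

Counterfactual: set "Main contactor is out" to occurred.
Brake release fails [AND]: Main contactor is out=occurs, Emergency safety relay trips=occurs → all inputs occur → occurs.
Door loop inoperative [AND]: C leveling sensor is inoperative=occurs, Brake release fails=occurs, Forward drive VFD is down=occurs → all inputs occur → occurs.
Drive chain unavailable [OR]: Outboard door interlock degraded=not, Aft brake coil is inoperative=not → no input occurs → does not occur.
Controller branch unavailable [OR]: Drive chain unavailable=not, Inboard hoist motor fails=not → no input occurs → does not occur.
Elevator stuck between floors [OR]: Door loop inoperative=occurs, Controller branch unavailable=not, #2 governor switch fails=not → at least one input occurs → occurs.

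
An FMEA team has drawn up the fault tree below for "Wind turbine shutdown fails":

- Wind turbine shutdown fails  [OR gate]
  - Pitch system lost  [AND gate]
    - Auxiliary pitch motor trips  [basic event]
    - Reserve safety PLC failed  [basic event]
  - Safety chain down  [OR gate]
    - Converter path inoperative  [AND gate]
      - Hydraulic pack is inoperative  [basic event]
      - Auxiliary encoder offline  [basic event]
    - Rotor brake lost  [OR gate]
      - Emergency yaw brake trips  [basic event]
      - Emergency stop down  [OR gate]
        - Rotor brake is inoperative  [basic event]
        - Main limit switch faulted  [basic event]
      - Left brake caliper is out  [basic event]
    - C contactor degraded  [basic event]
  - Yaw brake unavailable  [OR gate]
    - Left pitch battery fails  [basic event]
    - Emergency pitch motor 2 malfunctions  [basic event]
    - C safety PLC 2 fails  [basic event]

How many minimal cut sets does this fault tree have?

10

Pitch system lost [AND]: one cut set from each child combined → 1 × 1 = 1 cut set(s).
Converter path inoperative [AND]: one cut set from each child combined → 1 × 1 = 1 cut set(s).
Emergency stop down [OR]: union of children's cut sets → 2 cut set(s).
Rotor brake lost [OR]: union of children's cut sets → 4 cut set(s).
Safety chain down [OR]: union of children's cut sets → 6 cut set(s).
Yaw brake unavailable [OR]: union of children's cut sets → 3 cut set(s).
Wind turbine shutdown fails [OR]: union of children's cut sets → 10 cut set(s).
Minimal cut sets: {Auxiliary pitch motor trips, Reserve safety PLC failed}; {Auxiliary encoder offline, Hydraulic pack is inoperative}; {Emergency yaw brake trips}; {Rotor brake is inoperative}; {Main limit switch faulted}; {Left brake caliper is out}; {C contactor degraded}; {Left pitch battery fails}; {Emergency pitch motor 2 malfunctions}; {C safety PLC 2 fails}.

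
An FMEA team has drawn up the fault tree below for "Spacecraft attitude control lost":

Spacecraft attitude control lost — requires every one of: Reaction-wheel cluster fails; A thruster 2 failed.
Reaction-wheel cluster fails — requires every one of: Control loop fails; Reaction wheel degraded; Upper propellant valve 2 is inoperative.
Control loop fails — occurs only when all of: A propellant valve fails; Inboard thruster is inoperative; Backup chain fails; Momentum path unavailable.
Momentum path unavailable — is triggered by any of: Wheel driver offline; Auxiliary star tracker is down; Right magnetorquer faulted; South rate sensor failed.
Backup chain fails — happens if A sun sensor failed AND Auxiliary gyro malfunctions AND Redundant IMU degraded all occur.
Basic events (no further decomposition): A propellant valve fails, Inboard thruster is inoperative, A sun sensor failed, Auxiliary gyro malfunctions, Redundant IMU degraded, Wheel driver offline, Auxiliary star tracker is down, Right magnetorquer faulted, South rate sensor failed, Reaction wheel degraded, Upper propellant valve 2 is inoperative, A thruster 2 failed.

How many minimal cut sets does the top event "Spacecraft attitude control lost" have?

Backup chain fails [AND]: one cut set from each child combined → 1 × 1 × 1 = 1 cut set(s).
Momentum path unavailable [OR]: union of children's cut sets → 4 cut set(s).
Control loop fails [AND]: one cut set from each child combined → 1 × 1 × 1 × 4 = 4 cut set(s).
Reaction-wheel cluster fails [AND]: one cut set from each child combined → 4 × 1 × 1 = 4 cut set(s).
Spacecraft attitude control lost [AND]: one cut set from each child combined → 4 × 1 = 4 cut set(s).
Minimal cut sets: {A propellant valve fails, A sun sensor failed, A thruster 2 failed, Auxiliary gyro malfunctions, Inboard thruster is inoperative, Reaction wheel degraded, Redundant IMU degraded, Upper propellant valve 2 is inoperative, Wheel driver offline}; {A propellant valve fails, A sun sensor failed, A thruster 2 failed, Auxiliary gyro malfunctions, Auxiliary star tracker is down, Inboard thruster is inoperative, Reaction wheel degraded, Redundant IMU degraded, Upper propellant valve 2 is inoperative}; {A propellant valve fails, A sun sensor failed, A thruster 2 failed, Auxiliary gyro malfunctions, Inboard thruster is inoperative, Reaction wheel degraded, Redundant IMU degraded, Right magnetorquer faulted, Upper propellant valve 2 is inoperative}; {A propellant valve fails, A sun sensor failed, A thruster 2 failed, Auxiliary gyro malfunctions, Inboard thruster is inoperative, Reaction wheel degraded, Redundant IMU degraded, South rate sensor failed, Upper propellant valve 2 is inoperative}.

4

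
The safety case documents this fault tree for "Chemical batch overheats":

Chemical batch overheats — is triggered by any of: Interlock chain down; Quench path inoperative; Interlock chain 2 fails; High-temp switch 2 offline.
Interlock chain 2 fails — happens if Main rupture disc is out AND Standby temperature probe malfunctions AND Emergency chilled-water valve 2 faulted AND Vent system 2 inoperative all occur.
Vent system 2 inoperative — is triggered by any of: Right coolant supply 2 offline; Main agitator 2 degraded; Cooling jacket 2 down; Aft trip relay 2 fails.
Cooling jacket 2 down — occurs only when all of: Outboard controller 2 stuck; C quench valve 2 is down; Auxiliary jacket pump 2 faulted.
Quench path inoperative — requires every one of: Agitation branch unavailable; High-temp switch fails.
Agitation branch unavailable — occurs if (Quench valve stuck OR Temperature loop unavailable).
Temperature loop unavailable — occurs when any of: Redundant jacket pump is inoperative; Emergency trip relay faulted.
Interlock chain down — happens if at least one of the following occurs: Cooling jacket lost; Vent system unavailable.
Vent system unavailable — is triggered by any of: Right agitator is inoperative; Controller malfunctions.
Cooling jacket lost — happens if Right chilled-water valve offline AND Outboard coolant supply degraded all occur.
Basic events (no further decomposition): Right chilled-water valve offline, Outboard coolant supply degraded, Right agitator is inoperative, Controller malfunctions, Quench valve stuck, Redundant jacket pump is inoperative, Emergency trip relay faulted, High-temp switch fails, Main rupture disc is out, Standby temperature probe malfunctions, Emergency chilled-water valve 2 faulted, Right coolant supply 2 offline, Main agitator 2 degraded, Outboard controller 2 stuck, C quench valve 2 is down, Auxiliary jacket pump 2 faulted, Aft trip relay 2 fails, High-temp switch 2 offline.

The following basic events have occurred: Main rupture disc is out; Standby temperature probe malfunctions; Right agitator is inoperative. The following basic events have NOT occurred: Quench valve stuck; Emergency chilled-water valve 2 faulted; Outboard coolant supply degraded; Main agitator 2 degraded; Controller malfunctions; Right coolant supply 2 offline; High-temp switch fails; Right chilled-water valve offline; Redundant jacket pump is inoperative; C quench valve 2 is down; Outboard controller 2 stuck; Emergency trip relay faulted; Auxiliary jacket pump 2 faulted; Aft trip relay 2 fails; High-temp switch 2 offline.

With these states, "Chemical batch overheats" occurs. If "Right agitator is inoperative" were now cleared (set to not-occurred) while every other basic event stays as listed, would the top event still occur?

No

Counterfactual: set "Right agitator is inoperative" to not occurred.
Cooling jacket lost [AND]: Right chilled-water valve offline=not, Outboard coolant supply degraded=not → not all inputs occur → does not occur.
Vent system unavailable [OR]: Right agitator is inoperative=not, Controller malfunctions=not → no input occurs → does not occur.
Interlock chain down [OR]: Cooling jacket lost=not, Vent system unavailable=not → no input occurs → does not occur.
Temperature loop unavailable [OR]: Redundant jacket pump is inoperative=not, Emergency trip relay faulted=not → no input occurs → does not occur.
Agitation branch unavailable [OR]: Quench valve stuck=not, Temperature loop unavailable=not → no input occurs → does not occur.
Quench path inoperative [AND]: Agitation branch unavailable=not, High-temp switch fails=not → not all inputs occur → does not occur.
Cooling jacket 2 down [AND]: Outboard controller 2 stuck=not, C quench valve 2 is down=not, Auxiliary jacket pump 2 faulted=not → not all inputs occur → does not occur.
Vent system 2 inoperative [OR]: Right coolant supply 2 offline=not, Main agitator 2 degraded=not, Cooling jacket 2 down=not, Aft trip relay 2 fails=not → no input occurs → does not occur.
Interlock chain 2 fails [AND]: Main rupture disc is out=occurs, Standby temperature probe malfunctions=occurs, Emergency chilled-water valve 2 faulted=not, Vent system 2 inoperative=not → not all inputs occur → does not occur.
Chemical batch overheats [OR]: Interlock chain down=not, Quench path inoperative=not, Interlock chain 2 fails=not, High-temp switch 2 offline=not → no input occurs → does not occur.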